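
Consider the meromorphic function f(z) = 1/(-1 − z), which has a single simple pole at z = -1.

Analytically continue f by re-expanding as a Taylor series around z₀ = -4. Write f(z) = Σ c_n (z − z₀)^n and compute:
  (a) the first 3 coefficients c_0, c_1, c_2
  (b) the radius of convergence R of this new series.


Let w = z − z₀, so z = z₀ + w.
Then -1 − z = -1 − (z₀ + w) = (-1 − z₀) − w = 3 − w.
f(z) = 1/(3 − w) = (1/(3)) · 1/(1 − w/(3)) = Σ_{n≥0} w^n / (3)^(n+1).
So c_n = 1/(3)^(n+1):
  c_0 = 1/(3)^1 = 1/3.
  c_1 = 1/(3)^2 = 1/9.
  c_2 = 1/(3)^3 = 1/27.
The series is valid for |w/d| < 1, i.e. |z − z₀| < |d|.
Radius of convergence: R = |-1 − z₀| = |3| = 3 (distance from z₀ to the singularity z = -1).

c_0 = 1/3, c_1 = 1/9, c_2 = 1/27; R = 3.


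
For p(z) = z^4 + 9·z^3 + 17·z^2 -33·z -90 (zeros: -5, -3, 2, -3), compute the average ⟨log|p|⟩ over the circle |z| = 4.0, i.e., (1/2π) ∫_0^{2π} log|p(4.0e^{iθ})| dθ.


Zeros: -5, -3, -3, 2; r = 4.0.
Inside |z| < r: -3, -3, 2. Outside (|z| ≥ r): -5.
p(0) = -90, so log|p(0)| = log(90) = 4.4998.
Apply Jensen: I(r) = log|p(0)| + Σ_k log(r/|z_k|), summed over zeros inside |z| < r.
  log(r/|z_k|) for z_k = -3: log(4.0/3) = 0.2877
  log(r/|z_k|) for z_k = 2: log(4.0/2) = 0.6931
  log(r/|z_k|) for z_k = -3: log(4.0/3) = 0.2877
  Outside zeros (-5) contribute nothing to the Jensen sum.
Sum over inside zeros: 1.2685.
I(r) = log|p(0)| + (inside sum) = 4.4998 + 1.2685 = 5.7683.
Note: since some zeros are outside |z| ≤ r, the simplified n·log(r) form does NOT apply — only the inside zeros contribute.

I(r) ≈ 5.7683.


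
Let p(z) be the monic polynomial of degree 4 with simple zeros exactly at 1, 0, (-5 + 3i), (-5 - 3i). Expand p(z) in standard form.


The polynomial is p(z) = ∏_{α ∈ S} (z − α), where S = {1, 0, (-5 + 3i), (-5 - 3i)}.
Expanding the product yields: p(z) = z^4 + 9·z^3 + 24·z^2 -34·z.
Note conjugate pairs combine to real quadratics: (z − (-5+3i))(z − (-5−3i)) = z² + 10z + 34.
The resulting polynomial has degree 4 and real coefficients as required.

p(z) = z^4 + 9·z^3 + 24·z^2 -34·z.


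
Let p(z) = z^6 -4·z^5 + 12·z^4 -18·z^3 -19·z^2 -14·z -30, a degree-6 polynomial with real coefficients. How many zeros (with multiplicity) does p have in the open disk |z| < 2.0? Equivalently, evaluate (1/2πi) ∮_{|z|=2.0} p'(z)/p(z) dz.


The zeros of p are: 3, -1, (1 + 3i), (1 - 3i), (0 + 1i), (0 - 1i).
Their magnitudes are: 3, 1, 3.162, 3.162, 1, 1.
Zeros with |z| < R = 2.0: -1, (0 + 1i), (0 - 1i).
Count = 3.
By the argument principle, (1/2πi) ∮_{|z|=R} p'(z)/p(z) dz equals exactly this count.

Number of zeros inside |z| < 2.0: 3.


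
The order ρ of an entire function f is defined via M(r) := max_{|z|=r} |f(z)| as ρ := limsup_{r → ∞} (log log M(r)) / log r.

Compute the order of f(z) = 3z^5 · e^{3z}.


M(r) = max_{|z|=r} |3|·|z|^5·|e^{3z}| = 3·r^5 · e^{3r^1} (the factors attain their maxima compatibly on |z|=r). Then log M(r) = log 3 + 5·log r + 3r^1, dominated by the last term, so log log M(r) ~ 1·log r. The polynomial factor 3z^5 contributes only a log r term and does not affect the order. ρ = 1.
Therefore ρ = 1.

Order ρ = 1.


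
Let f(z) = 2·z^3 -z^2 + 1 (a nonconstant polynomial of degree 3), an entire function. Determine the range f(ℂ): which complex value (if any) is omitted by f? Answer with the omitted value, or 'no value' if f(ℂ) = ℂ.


Little Picard bounds the complement of f(ℂ) to at most one point.
For every w ∈ ℂ, the equation p(z) − w = 0 is a nonconstant polynomial in z and hence has at least one root by the fundamental theorem of algebra. So p is surjective onto ℂ, omitting no value.

Omitted value: no value.


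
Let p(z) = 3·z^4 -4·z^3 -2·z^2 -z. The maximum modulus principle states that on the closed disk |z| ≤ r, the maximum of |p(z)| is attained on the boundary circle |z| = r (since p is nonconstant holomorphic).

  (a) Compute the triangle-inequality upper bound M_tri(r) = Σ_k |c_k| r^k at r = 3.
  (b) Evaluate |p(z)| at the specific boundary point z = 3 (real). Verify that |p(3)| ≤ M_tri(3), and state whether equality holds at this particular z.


Coefficients: c_0 = 0, c_1 = -1, c_2 = -2, c_3 = -4, c_4 = 3. Radius r = 3.
Part (a). Triangle bound: M_tri(r) = Σ_k |c_k| r^k
  = |0|·3^0 + |-1|·3^1 + |-2|·3^2 + |-4|·3^3 + |3|·3^4
  = 0 + 3 + 18 + 108 + 243 = 372.
This bounds M(r) := max_{|z|=r} |p(z)| from above; equality holds iff all terms c_k z^k can be made to align in phase at a single z on |z|=r.
Part (b). At z = 3 (real, on the circle |z| = r):
  p(3) = (0)·3^0 + (-1)·3^1 + (-2)·3^2 + (-4)·3^3 + (3)·3^4 = 114.
  |p(3)| = 114.
Check: |p(3)| = 114 ≤ 372 = M_tri(3). ✓ Equality does not hold at z = 3 (the coefficients have mixed signs, so the terms do not all align in phase there).

M_tri(3) = 372; |p(3)| = 114; equality at z=3: no.


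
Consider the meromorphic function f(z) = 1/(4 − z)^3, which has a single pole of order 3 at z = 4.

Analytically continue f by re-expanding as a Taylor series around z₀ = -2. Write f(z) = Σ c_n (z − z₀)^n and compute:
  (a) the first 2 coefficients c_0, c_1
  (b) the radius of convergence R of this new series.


Let w = z − z₀, so z = z₀ + w.
Then 4 − z = 4 − (z₀ + w) = (4 − z₀) − w = 6 − w.
f(z) = 1/(6 − w)^3 = (1/(6)^3) · (1 − w/(6))^{−3}.
By the binomial series (1−u)^{−3} = Σ_{n≥0} C(n+2, 2) u^n for |u|<1, with u = w/(6):
  c_n = C(n+2, 2) / (6)^(n+3).
  c_0 = 1/(6)^3 = 1/216.
  c_1 = 3/(6)^4 = 1/432.
The series is valid for |w/d| < 1, i.e. |z − z₀| < |d|.
Radius of convergence: R = |4 − z₀| = |6| = 6 (distance from z₀ to the singularity z = 4).

c_0 = 1/216, c_1 = 1/432; R = 6.


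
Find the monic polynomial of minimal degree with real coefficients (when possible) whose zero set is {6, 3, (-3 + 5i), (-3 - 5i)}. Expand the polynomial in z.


The polynomial is p(z) = ∏_{α ∈ S} (z − α), where S = {6, 3, (-3 + 5i), (-3 - 5i)}.
Expanding the product yields: p(z) = z^4 -3·z^3 -2·z^2 -198·z + 612.
Note conjugate pairs combine to real quadratics: (z − (-3+5i))(z − (-3−5i)) = z² + 6z + 34.
The resulting polynomial has degree 4 and real coefficients as required.

p(z) = z^4 -3·z^3 -2·z^2 -198·z + 612.


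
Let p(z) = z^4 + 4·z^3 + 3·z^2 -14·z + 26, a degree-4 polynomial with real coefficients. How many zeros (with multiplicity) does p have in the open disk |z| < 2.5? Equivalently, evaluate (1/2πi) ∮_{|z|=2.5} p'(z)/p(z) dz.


The zeros of p are: (1 + 1i), (1 - 1i), (-3 + 2i), (-3 - 2i).
Their magnitudes are: 1.414, 1.414, 3.606, 3.606.
Zeros with |z| < R = 2.5: (1 + 1i), (1 - 1i).
Count = 2.
By the argument principle, (1/2πi) ∮_{|z|=R} p'(z)/p(z) dz equals exactly this count.

Number of zeros inside |z| < 2.5: 2.


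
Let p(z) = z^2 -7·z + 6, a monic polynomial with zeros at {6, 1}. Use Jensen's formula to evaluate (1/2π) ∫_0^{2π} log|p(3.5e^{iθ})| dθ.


Zeros: 1, 6; r = 3.5.
Inside |z| < r: 1. Outside (|z| ≥ r): 6.
p(0) = 6, so log|p(0)| = log(6) = 1.7918.
Apply Jensen: I(r) = log|p(0)| + Σ_k log(r/|z_k|), summed over zeros inside |z| < r.
  log(r/|z_k|) for z_k = 1: log(3.5/1) = 1.2528
  Outside zeros (6) contribute nothing to the Jensen sum.
Sum over inside zeros: 1.2528.
I(r) = log|p(0)| + (inside sum) = 1.7918 + 1.2528 = 3.0445.
Note: since some zeros are outside |z| ≤ r, the simplified n·log(r) form does NOT apply — only the inside zeros contribute.

I(r) ≈ 3.0445.


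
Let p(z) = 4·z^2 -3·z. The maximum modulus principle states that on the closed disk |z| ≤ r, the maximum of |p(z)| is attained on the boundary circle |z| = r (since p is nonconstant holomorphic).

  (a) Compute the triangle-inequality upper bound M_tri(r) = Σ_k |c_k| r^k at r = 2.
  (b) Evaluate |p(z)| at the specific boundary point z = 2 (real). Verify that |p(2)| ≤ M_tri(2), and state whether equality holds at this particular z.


Coefficients: c_0 = 0, c_1 = -3, c_2 = 4. Radius r = 2.
Part (a). Triangle bound: M_tri(r) = Σ_k |c_k| r^k
  = |0|·2^0 + |-3|·2^1 + |4|·2^2
  = 0 + 6 + 16 = 22.
This bounds M(r) := max_{|z|=r} |p(z)| from above; equality holds iff all terms c_k z^k can be made to align in phase at a single z on |z|=r.
Part (b). At z = 2 (real, on the circle |z| = r):
  p(2) = (0)·2^0 + (-3)·2^1 + (4)·2^2 = 10.
  |p(2)| = 10.
Check: |p(2)| = 10 ≤ 22 = M_tri(2). ✓ Equality does not hold at z = 2 (the coefficients have mixed signs, so the terms do not all align in phase there).

M_tri(2) = 22; |p(2)| = 10; equality at z=2: no.


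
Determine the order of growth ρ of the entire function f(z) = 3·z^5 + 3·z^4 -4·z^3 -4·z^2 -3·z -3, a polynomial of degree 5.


|f(z)| ≤ Σ|c_k|·r^k = O(r^5) as r → ∞. Polynomial growth is O(e^{r^ε}) for every ε > 0 (since r^5/e^{r^ε} → 0), so ρ ≤ ε for all ε > 0, i.e. ρ = 0. Every nonconstant polynomial has order 0.
Therefore ρ = 0.

Order ρ = 0.


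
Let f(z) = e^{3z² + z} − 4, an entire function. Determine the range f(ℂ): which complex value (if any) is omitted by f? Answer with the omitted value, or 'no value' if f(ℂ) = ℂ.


Little Picard bounds the complement of f(ℂ) to at most one point.
The exponent g(z) = 3z² + z is a nonconstant polynomial, hence surjective onto ℂ. So e^{g(z)} takes every value in {e^w : w ∈ ℂ} = ℂ ∖ {0}. Adding -4 shifts the range to ℂ ∖ {-4}. f omits exactly -4.

Omitted value: -4.


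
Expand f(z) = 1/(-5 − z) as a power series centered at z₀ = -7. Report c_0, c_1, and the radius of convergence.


Let w = z − z₀, so z = z₀ + w.
Then -5 − z = -5 − (z₀ + w) = (-5 − z₀) − w = 2 − w.
f(z) = 1/(2 − w) = (1/(2)) · 1/(1 − w/(2)) = Σ_{n≥0} w^n / (2)^(n+1).
So c_n = 1/(2)^(n+1):
  c_0 = 1/(2)^1 = 1/2.
  c_1 = 1/(2)^2 = 1/4.
The series is valid for |w/d| < 1, i.e. |z − z₀| < |d|.
Radius of convergence: R = |-5 − z₀| = |2| = 2 (distance from z₀ to the singularity z = -5).

c_0 = 1/2, c_1 = 1/4; R = 2.


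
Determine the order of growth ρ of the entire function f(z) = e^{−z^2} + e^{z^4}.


Each summand is entire of order 2 and 4 respectively (as in the single-exponential case). The order of a sum is at most the max of the orders, so ρ ≤ 4. For the lower bound: on |z|=r choose arg z so that 1z^4 is real positive; then |e^{1z^4}| = e^{1r^4} while |e^{-1z^2}| ≤ e^{1r^2} = o(e^{1r^4}). So |f| ≥ e^{1r^4}(1 − o(1)) and ρ ≥ 4. Hence ρ = max(2, 4) = 4.
Therefore ρ = 4.

Order ρ = 4.


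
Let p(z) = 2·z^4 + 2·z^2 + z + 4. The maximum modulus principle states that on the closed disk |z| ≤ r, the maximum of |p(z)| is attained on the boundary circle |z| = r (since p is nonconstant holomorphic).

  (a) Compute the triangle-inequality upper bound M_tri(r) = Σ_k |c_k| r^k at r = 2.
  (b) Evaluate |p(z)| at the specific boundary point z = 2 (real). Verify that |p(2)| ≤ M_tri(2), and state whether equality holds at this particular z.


Coefficients: c_0 = 4, c_1 = 1, c_2 = 2, c_3 = 0, c_4 = 2. Radius r = 2.
Part (a). Triangle bound: M_tri(r) = Σ_k |c_k| r^k
  = |4|·2^0 + |1|·2^1 + |2|·2^2 + |0|·2^3 + |2|·2^4
  = 4 + 2 + 8 + 0 + 32 = 46.
This bounds M(r) := max_{|z|=r} |p(z)| from above; equality holds iff all terms c_k z^k can be made to align in phase at a single z on |z|=r.
Part (b). At z = 2 (real, on the circle |z| = r):
  p(2) = (4)·2^0 + (1)·2^1 + (2)·2^2 + (0)·2^3 + (2)·2^4 = 46.
  |p(2)| = 46.
Since all nonzero coefficients share the same sign, |p(2)| = 46 = M_tri(2); the triangle bound is attained at z = 2, so in fact M(r) = 46.

M_tri(2) = 46; |p(2)| = 46; equality at z=2: yes.


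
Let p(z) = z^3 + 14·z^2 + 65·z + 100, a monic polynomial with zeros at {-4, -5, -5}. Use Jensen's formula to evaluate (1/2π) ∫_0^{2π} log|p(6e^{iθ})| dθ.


Zeros: -5, -5, -4; r = 6.
Inside |z| < r: -5, -5, -4. Outside (|z| ≥ r): ∅.
p(0) = 100, so log|p(0)| = log(100) = 4.6052.
Apply Jensen: I(r) = log|p(0)| + Σ_k log(r/|z_k|), summed over zeros inside |z| < r.
  log(r/|z_k|) for z_k = -4: log(6/4) = 0.4055
  log(r/|z_k|) for z_k = -5: log(6/5) = 0.1823
  log(r/|z_k|) for z_k = -5: log(6/5) = 0.1823
Sum over inside zeros: 0.7701.
I(r) = log|p(0)| + (inside sum) = 4.6052 + 0.7701 = 5.3753.
Closed form (all zeros inside, monic): I(r) = n·log(r) = 3·log(6) = 5.3753. ✓

I(r) ≈ 5.3753.


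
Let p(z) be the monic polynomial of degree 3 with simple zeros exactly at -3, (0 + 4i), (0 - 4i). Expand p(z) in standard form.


The polynomial is p(z) = ∏_{α ∈ S} (z − α), where S = {-3, (0 + 4i), (0 - 4i)}.
Expanding the product yields: p(z) = z^3 + 3·z^2 + 16·z + 48.
Note conjugate pairs combine to real quadratics: (z − (0+4i))(z − (0−4i)) = z² + 16.
The resulting polynomial has degree 3 and real coefficients as required.

p(z) = z^3 + 3·z^2 + 16·z + 48.


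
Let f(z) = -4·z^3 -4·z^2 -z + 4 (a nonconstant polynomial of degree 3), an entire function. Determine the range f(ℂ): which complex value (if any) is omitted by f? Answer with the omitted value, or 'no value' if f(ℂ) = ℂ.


Little Picard bounds the complement of f(ℂ) to at most one point.
For every w ∈ ℂ, the equation p(z) − w = 0 is a nonconstant polynomial in z and hence has at least one root by the fundamental theorem of algebra. So p is surjective onto ℂ, omitting no value.

Omitted value: no value.


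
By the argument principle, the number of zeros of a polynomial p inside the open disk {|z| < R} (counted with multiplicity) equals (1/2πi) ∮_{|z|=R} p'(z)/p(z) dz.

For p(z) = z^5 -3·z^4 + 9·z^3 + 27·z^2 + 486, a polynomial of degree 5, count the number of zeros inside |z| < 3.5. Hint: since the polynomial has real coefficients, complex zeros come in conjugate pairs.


The zeros of p are: (0 + 3i), (0 - 3i), -3, (3 + 3i), (3 - 3i).
Their magnitudes are: 3, 3, 3, 4.243, 4.243.
Zeros with |z| < R = 3.5: (0 + 3i), (0 - 3i), -3.
Count = 3.
By the argument principle, (1/2πi) ∮_{|z|=R} p'(z)/p(z) dz equals exactly this count.

Number of zeros inside |z| < 3.5: 3.


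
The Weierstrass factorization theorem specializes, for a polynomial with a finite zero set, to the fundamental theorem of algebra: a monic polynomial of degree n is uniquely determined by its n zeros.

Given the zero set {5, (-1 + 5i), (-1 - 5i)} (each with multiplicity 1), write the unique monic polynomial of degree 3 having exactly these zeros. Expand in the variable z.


The polynomial is p(z) = ∏_{α ∈ S} (z − α), where S = {5, (-1 + 5i), (-1 - 5i)}.
Expanding the product yields: p(z) = z^3 -3·z^2 + 16·z -130.
Note conjugate pairs combine to real quadratics: (z − (-1+5i))(z − (-1−5i)) = z² + 2z + 26.
The resulting polynomial has degree 3 and real coefficients as required.

p(z) = z^3 -3·z^2 + 16·z -130.


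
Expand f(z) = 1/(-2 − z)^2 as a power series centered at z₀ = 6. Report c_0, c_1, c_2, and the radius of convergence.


Let w = z − z₀, so z = z₀ + w.
Then -2 − z = -2 − (z₀ + w) = (-2 − z₀) − w = -8 − w.
f(z) = 1/(-8 − w)^2 = (1/(-8)^2) · (1 − w/(-8))^{−2}.
By the binomial series (1−u)^{−2} = Σ_{n≥0} C(n+1, 1) u^n for |u|<1, with u = w/(-8):
  c_n = C(n+1, 1) / (-8)^(n+2).
  c_0 = 1/(-8)^2 = 1/64.
  c_1 = 2/(-8)^3 = -1/256.
  c_2 = 3/(-8)^4 = 3/4096.
The series is valid for |w/d| < 1, i.e. |z − z₀| < |d|.
Radius of convergence: R = |-2 − z₀| = |-8| = 8 (distance from z₀ to the singularity z = -2).

c_0 = 1/64, c_1 = -1/256, c_2 = 3/4096; R = 8.


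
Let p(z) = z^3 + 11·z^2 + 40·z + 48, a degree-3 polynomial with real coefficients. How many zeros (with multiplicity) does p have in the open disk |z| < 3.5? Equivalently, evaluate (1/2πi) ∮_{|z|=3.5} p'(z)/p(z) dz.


The zeros of p are: -4, -3, -4.
Their magnitudes are: 4, 3, 4.
Zeros with |z| < R = 3.5: -3.
Count = 1.
By the argument principle, (1/2πi) ∮_{|z|=R} p'(z)/p(z) dz equals exactly this count.

Number of zeros inside |z| < 3.5: 1.


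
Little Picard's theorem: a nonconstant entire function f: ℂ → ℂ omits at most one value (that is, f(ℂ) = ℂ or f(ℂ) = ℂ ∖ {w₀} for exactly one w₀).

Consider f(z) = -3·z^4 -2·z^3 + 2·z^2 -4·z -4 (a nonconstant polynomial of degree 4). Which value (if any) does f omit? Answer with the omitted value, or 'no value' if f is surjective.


Little Picard bounds the complement of f(ℂ) to at most one point.
For every w ∈ ℂ, the equation p(z) − w = 0 is a nonconstant polynomial in z and hence has at least one root by the fundamental theorem of algebra. So p is surjective onto ℂ, omitting no value.

Omitted value: no value.


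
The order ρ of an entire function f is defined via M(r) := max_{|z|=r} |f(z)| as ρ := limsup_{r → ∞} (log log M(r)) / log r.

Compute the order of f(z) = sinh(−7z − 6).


sinh(w) is a linear combination of e^{iw} and e^{−iw} (or e^w, e^{−w} in the hyperbolic case), so |sinh(w)| ≤ e^{|w|}. With w = −7z − 6, |w| ≤ 7|z| + 6 = 7r + 6 on |z| = r, giving M(r) ≤ e^{7r + 6}, so ρ ≤ 1. On a suitable ray (z = it for sin/cos; z = t for sinh/cosh, t real → ∞), |sinh(−7z − 6)| grows like e^{7|t|}/2, so ρ ≥ 1. Hence ρ = 1.
Therefore ρ = 1.

Order ρ = 1.


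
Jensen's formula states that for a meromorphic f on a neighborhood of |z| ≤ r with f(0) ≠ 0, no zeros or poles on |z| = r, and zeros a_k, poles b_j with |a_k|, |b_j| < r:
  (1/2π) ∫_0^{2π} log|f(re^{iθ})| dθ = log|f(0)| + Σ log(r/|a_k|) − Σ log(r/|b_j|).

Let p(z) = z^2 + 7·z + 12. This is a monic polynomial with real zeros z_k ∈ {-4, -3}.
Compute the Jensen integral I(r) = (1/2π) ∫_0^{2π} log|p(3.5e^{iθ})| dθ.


Zeros: -4, -3; r = 3.5.
Inside |z| < r: -3. Outside (|z| ≥ r): -4.
p(0) = 12, so log|p(0)| = log(12) = 2.4849.
Apply Jensen: I(r) = log|p(0)| + Σ_k log(r/|z_k|), summed over zeros inside |z| < r.
  log(r/|z_k|) for z_k = -3: log(3.5/3) = 0.1542
  Outside zeros (-4) contribute nothing to the Jensen sum.
Sum over inside zeros: 0.1542.
I(r) = log|p(0)| + (inside sum) = 2.4849 + 0.1542 = 2.6391.
Note: since some zeros are outside |z| ≤ r, the simplified n·log(r) form does NOT apply — only the inside zeros contribute.

I(r) ≈ 2.6391.


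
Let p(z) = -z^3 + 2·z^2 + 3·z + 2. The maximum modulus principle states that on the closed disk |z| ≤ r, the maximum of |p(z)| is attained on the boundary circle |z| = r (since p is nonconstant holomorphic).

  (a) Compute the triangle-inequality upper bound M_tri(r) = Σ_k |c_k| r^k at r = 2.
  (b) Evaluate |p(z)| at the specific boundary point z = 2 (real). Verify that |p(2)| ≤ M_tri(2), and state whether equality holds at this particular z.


Coefficients: c_0 = 2, c_1 = 3, c_2 = 2, c_3 = -1. Radius r = 2.
Part (a). Triangle bound: M_tri(r) = Σ_k |c_k| r^k
  = |2|·2^0 + |3|·2^1 + |2|·2^2 + |-1|·2^3
  = 2 + 6 + 8 + 8 = 24.
This bounds M(r) := max_{|z|=r} |p(z)| from above; equality holds iff all terms c_k z^k can be made to align in phase at a single z on |z|=r.
Part (b). At z = 2 (real, on the circle |z| = r):
  p(2) = (2)·2^0 + (3)·2^1 + (2)·2^2 + (-1)·2^3 = 8.
  |p(2)| = 8.
Check: |p(2)| = 8 ≤ 24 = M_tri(2). ✓ Equality does not hold at z = 2 (the coefficients have mixed signs, so the terms do not all align in phase there).

M_tri(2) = 24; |p(2)| = 8; equality at z=2: no.


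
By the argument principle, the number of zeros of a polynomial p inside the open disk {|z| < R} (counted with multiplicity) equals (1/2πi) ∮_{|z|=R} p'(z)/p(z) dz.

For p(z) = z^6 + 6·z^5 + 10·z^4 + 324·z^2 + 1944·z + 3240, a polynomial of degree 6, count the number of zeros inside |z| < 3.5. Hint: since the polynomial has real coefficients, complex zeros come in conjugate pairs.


The zeros of p are: (3 + 3i), (3 - 3i), (-3 + 1i), (-3 - 1i), (-3 + 3i), (-3 - 3i).
Their magnitudes are: 4.243, 4.243, 3.162, 3.162, 4.243, 4.243.
Zeros with |z| < R = 3.5: (-3 + 1i), (-3 - 1i).
Count = 2.
By the argument principle, (1/2πi) ∮_{|z|=R} p'(z)/p(z) dz equals exactly this count.

Number of zeros inside |z| < 3.5: 2.


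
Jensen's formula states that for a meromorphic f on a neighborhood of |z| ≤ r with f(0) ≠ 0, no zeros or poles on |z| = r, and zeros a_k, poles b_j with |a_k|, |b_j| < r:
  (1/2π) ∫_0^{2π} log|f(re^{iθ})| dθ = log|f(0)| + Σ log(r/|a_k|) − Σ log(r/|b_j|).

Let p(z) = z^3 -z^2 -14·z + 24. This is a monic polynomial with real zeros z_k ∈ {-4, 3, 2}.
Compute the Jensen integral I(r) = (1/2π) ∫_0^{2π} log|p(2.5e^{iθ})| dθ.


Zeros: -4, 2, 3; r = 2.5.
Inside |z| < r: 2. Outside (|z| ≥ r): -4, 3.
p(0) = 24, so log|p(0)| = log(24) = 3.1781.
Apply Jensen: I(r) = log|p(0)| + Σ_k log(r/|z_k|), summed over zeros inside |z| < r.
  log(r/|z_k|) for z_k = 2: log(2.5/2) = 0.2231
  Outside zeros (-4, 3) contribute nothing to the Jensen sum.
Sum over inside zeros: 0.2231.
I(r) = log|p(0)| + (inside sum) = 3.1781 + 0.2231 = 3.4012.
Note: since some zeros are outside |z| ≤ r, the simplified n·log(r) form does NOT apply — only the inside zeros contribute.

I(r) ≈ 3.4012.


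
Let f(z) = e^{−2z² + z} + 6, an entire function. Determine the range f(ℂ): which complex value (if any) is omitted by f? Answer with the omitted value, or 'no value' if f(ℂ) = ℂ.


Little Picard bounds the complement of f(ℂ) to at most one point.
The exponent g(z) = −2z² + z is a nonconstant polynomial, hence surjective onto ℂ. So e^{g(z)} takes every value in {e^w : w ∈ ℂ} = ℂ ∖ {0}. Adding 6 shifts the range to ℂ ∖ {6}. f omits exactly 6.

Omitted value: 6.


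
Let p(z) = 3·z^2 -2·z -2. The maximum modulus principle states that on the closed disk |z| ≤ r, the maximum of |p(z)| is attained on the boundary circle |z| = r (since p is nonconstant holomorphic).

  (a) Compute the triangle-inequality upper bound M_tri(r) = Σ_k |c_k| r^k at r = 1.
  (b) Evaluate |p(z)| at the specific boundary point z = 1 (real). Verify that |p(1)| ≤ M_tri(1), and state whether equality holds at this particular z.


Coefficients: c_0 = -2, c_1 = -2, c_2 = 3. Radius r = 1.
Part (a). Triangle bound: M_tri(r) = Σ_k |c_k| r^k
  = |-2|·1^0 + |-2|·1^1 + |3|·1^2
  = 2 + 2 + 3 = 7.
This bounds M(r) := max_{|z|=r} |p(z)| from above; equality holds iff all terms c_k z^k can be made to align in phase at a single z on |z|=r.
Part (b). At z = 1 (real, on the circle |z| = r):
  p(1) = (-2)·1^0 + (-2)·1^1 + (3)·1^2 = -1.
  |p(1)| = 1.
Check: |p(1)| = 1 ≤ 7 = M_tri(1). ✓ Equality does not hold at z = 1 (the coefficients have mixed signs, so the terms do not all align in phase there).

M_tri(1) = 7; |p(1)| = 1; equality at z=1: no.


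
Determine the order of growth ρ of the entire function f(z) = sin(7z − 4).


sin(w) is a linear combination of e^{iw} and e^{−iw} (or e^w, e^{−w} in the hyperbolic case), so |sin(w)| ≤ e^{|w|}. With w = 7z − 4, |w| ≤ 7|z| + 4 = 7r + 4 on |z| = r, giving M(r) ≤ e^{7r + 4}, so ρ ≤ 1. On a suitable ray (z = it for sin/cos; z = t for sinh/cosh, t real → ∞), |sin(7z − 4)| grows like e^{7|t|}/2, so ρ ≥ 1. Hence ρ = 1.
Therefore ρ = 1.

Order ρ = 1.


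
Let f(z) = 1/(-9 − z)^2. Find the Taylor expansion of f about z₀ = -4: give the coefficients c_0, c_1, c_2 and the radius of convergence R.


Let w = z − z₀, so z = z₀ + w.
Then -9 − z = -9 − (z₀ + w) = (-9 − z₀) − w = -5 − w.
f(z) = 1/(-5 − w)^2 = (1/(-5)^2) · (1 − w/(-5))^{−2}.
By the binomial series (1−u)^{−2} = Σ_{n≥0} C(n+1, 1) u^n for |u|<1, with u = w/(-5):
  c_n = C(n+1, 1) / (-5)^(n+2).
  c_0 = 1/(-5)^2 = 1/25.
  c_1 = 2/(-5)^3 = -2/125.
  c_2 = 3/(-5)^4 = 3/625.
The series is valid for |w/d| < 1, i.e. |z − z₀| < |d|.
Radius of convergence: R = |-9 − z₀| = |-5| = 5 (distance from z₀ to the singularity z = -9).

c_0 = 1/25, c_1 = -2/125, c_2 = 3/625; R = 5.


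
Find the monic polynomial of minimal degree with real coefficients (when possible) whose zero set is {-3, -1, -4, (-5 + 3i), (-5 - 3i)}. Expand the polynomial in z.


The polynomial is p(z) = ∏_{α ∈ S} (z − α), where S = {-3, -1, -4, (-5 + 3i), (-5 - 3i)}.
Expanding the product yields: p(z) = z^5 + 18·z^4 + 133·z^3 + 474·z^2 + 766·z + 408.
Note conjugate pairs combine to real quadratics: (z − (-5+3i))(z − (-5−3i)) = z² + 10z + 34.
The resulting polynomial has degree 5 and real coefficients as required.

p(z) = z^5 + 18·z^4 + 133·z^3 + 474·z^2 + 766·z + 408.


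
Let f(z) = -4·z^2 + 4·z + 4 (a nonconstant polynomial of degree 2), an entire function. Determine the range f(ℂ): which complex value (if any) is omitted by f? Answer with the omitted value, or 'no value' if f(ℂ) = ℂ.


Little Picard bounds the complement of f(ℂ) to at most one point.
For every w ∈ ℂ, the equation p(z) − w = 0 is a nonconstant polynomial in z and hence has at least one root by the fundamental theorem of algebra. So p is surjective onto ℂ, omitting no value.

Omitted value: no value.


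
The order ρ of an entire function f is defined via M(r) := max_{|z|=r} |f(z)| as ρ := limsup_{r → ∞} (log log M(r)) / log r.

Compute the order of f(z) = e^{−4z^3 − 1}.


|e^{−4z^3 − 1}| = e^{Re(-4·z^3) + -1} ≤ e^{4|z|^3 + -1} = e^{4r^3 + -1} on |z| = r, so ρ ≤ 3. Choosing z on |z|=r so that -4·z^3 is real positive (always possible by picking arg z appropriately) gives |f(z)| = e^{4r^3 + -1}, matching the bound. The additive constant -1 does not affect log log M(r) ~ 3·log r. Hence ρ = 3.
Therefore ρ = 3.

Order ρ = 3.


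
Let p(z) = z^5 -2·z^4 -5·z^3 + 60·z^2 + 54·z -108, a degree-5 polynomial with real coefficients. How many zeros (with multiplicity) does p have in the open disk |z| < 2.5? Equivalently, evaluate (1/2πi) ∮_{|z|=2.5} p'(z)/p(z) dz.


The zeros of p are: (3 + 3i), (3 - 3i), -2, 1, -3.
Their magnitudes are: 4.243, 4.243, 2, 1, 3.
Zeros with |z| < R = 2.5: -2, 1.
Count = 2.
By the argument principle, (1/2πi) ∮_{|z|=R} p'(z)/p(z) dz equals exactly this count.

Number of zeros inside |z| < 2.5: 2.


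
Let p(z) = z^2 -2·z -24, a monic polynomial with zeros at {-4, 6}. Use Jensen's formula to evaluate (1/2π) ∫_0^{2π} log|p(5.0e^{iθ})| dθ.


Zeros: -4, 6; r = 5.0.
Inside |z| < r: -4. Outside (|z| ≥ r): 6.
p(0) = -24, so log|p(0)| = log(24) = 3.1781.
Apply Jensen: I(r) = log|p(0)| + Σ_k log(r/|z_k|), summed over zeros inside |z| < r.
  log(r/|z_k|) for z_k = -4: log(5.0/4) = 0.2231
  Outside zeros (6) contribute nothing to the Jensen sum.
Sum over inside zeros: 0.2231.
I(r) = log|p(0)| + (inside sum) = 3.1781 + 0.2231 = 3.4012.
Note: since some zeros are outside |z| ≤ r, the simplified n·log(r) form does NOT apply — only the inside zeros contribute.

I(r) ≈ 3.4012.


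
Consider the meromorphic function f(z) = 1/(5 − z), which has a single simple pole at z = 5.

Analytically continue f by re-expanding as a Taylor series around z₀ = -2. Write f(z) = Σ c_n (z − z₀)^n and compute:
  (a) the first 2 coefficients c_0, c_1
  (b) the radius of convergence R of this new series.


Let w = z − z₀, so z = z₀ + w.
Then 5 − z = 5 − (z₀ + w) = (5 − z₀) − w = 7 − w.
f(z) = 1/(7 − w) = (1/(7)) · 1/(1 − w/(7)) = Σ_{n≥0} w^n / (7)^(n+1).
So c_n = 1/(7)^(n+1):
  c_0 = 1/(7)^1 = 1/7.
  c_1 = 1/(7)^2 = 1/49.
The series is valid for |w/d| < 1, i.e. |z − z₀| < |d|.
Radius of convergence: R = |5 − z₀| = |7| = 7 (distance from z₀ to the singularity z = 5).

c_0 = 1/7, c_1 = 1/49; R = 7.


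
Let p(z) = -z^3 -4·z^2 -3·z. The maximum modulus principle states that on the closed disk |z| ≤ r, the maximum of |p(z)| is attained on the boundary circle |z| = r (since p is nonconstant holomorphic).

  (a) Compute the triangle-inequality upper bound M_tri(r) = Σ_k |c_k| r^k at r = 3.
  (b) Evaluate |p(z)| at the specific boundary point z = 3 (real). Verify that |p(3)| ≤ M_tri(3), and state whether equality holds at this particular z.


Coefficients: c_0 = 0, c_1 = -3, c_2 = -4, c_3 = -1. Radius r = 3.
Part (a). Triangle bound: M_tri(r) = Σ_k |c_k| r^k
  = |0|·3^0 + |-3|·3^1 + |-4|·3^2 + |-1|·3^3
  = 0 + 9 + 36 + 27 = 72.
This bounds M(r) := max_{|z|=r} |p(z)| from above; equality holds iff all terms c_k z^k can be made to align in phase at a single z on |z|=r.
Part (b). At z = 3 (real, on the circle |z| = r):
  p(3) = (0)·3^0 + (-3)·3^1 + (-4)·3^2 + (-1)·3^3 = -72.
  |p(3)| = 72.
Since all nonzero coefficients share the same sign, |p(3)| = 72 = M_tri(3); the triangle bound is attained at z = 3, so in fact M(r) = 72.

M_tri(3) = 72; |p(3)| = 72; equality at z=3: yes.


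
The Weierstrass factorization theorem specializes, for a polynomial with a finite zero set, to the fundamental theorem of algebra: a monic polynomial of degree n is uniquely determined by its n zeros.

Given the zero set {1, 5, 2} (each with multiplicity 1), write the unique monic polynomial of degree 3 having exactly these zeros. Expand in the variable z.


The polynomial is p(z) = ∏_{α ∈ S} (z − α), where S = {1, 5, 2}.
Expanding the product yields: p(z) = z^3 -8·z^2 + 17·z -10.
The resulting polynomial has degree 3 and real coefficients as required.

p(z) = z^3 -8·z^2 + 17·z -10.


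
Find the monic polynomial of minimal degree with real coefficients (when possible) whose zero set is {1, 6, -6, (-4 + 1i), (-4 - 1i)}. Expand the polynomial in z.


The polynomial is p(z) = ∏_{α ∈ S} (z − α), where S = {1, 6, -6, (-4 + 1i), (-4 - 1i)}.
Expanding the product yields: p(z) = z^5 + 7·z^4 -27·z^3 -269·z^2 -324·z + 612.
Note conjugate pairs combine to real quadratics: (z − (-4+1i))(z − (-4−1i)) = z² + 8z + 17.
The resulting polynomial has degree 5 and real coefficients as required.

p(z) = z^5 + 7·z^4 -27·z^3 -269·z^2 -324·z + 612.


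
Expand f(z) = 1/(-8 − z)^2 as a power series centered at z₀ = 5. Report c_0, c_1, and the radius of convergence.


Let w = z − z₀, so z = z₀ + w.
Then -8 − z = -8 − (z₀ + w) = (-8 − z₀) − w = -13 − w.
f(z) = 1/(-13 − w)^2 = (1/(-13)^2) · (1 − w/(-13))^{−2}.
By the binomial series (1−u)^{−2} = Σ_{n≥0} C(n+1, 1) u^n for |u|<1, with u = w/(-13):
  c_n = C(n+1, 1) / (-13)^(n+2).
  c_0 = 1/(-13)^2 = 1/169.
  c_1 = 2/(-13)^3 = -2/2197.
The series is valid for |w/d| < 1, i.e. |z − z₀| < |d|.
Radius of convergence: R = |-8 − z₀| = |-13| = 13 (distance from z₀ to the singularity z = -8).

c_0 = 1/169, c_1 = -2/2197; R = 13.


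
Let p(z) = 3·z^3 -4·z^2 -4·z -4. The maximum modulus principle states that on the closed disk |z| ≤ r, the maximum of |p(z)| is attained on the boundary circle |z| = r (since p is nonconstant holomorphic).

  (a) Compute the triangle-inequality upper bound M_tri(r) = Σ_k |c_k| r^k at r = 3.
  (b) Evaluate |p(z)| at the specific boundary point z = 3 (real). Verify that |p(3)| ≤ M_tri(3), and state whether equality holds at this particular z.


Coefficients: c_0 = -4, c_1 = -4, c_2 = -4, c_3 = 3. Radius r = 3.
Part (a). Triangle bound: M_tri(r) = Σ_k |c_k| r^k
  = |-4|·3^0 + |-4|·3^1 + |-4|·3^2 + |3|·3^3
  = 4 + 12 + 36 + 81 = 133.
This bounds M(r) := max_{|z|=r} |p(z)| from above; equality holds iff all terms c_k z^k can be made to align in phase at a single z on |z|=r.
Part (b). At z = 3 (real, on the circle |z| = r):
  p(3) = (-4)·3^0 + (-4)·3^1 + (-4)·3^2 + (3)·3^3 = 29.
  |p(3)| = 29.
Check: |p(3)| = 29 ≤ 133 = M_tri(3). ✓ Equality does not hold at z = 3 (the coefficients have mixed signs, so the terms do not all align in phase there).

M_tri(3) = 133; |p(3)| = 29; equality at z=3: no.


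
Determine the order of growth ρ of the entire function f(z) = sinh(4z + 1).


sinh(w) is a linear combination of e^{iw} and e^{−iw} (or e^w, e^{−w} in the hyperbolic case), so |sinh(w)| ≤ e^{|w|}. With w = 4z + 1, |w| ≤ 4|z| + 1 = 4r + 1 on |z| = r, giving M(r) ≤ e^{4r + 1}, so ρ ≤ 1. On a suitable ray (z = it for sin/cos; z = t for sinh/cosh, t real → ∞), |sinh(4z + 1)| grows like e^{4|t|}/2, so ρ ≥ 1. Hence ρ = 1.
Therefore ρ = 1.

Order ρ = 1.


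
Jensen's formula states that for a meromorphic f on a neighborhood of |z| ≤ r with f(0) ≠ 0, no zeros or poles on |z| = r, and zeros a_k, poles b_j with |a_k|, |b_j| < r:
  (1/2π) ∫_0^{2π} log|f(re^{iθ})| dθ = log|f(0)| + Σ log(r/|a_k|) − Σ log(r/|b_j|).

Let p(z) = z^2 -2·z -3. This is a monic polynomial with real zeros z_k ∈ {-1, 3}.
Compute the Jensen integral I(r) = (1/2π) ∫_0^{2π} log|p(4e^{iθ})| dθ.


Zeros: -1, 3; r = 4.
Inside |z| < r: -1, 3. Outside (|z| ≥ r): ∅.
p(0) = -3, so log|p(0)| = log(3) = 1.0986.
Apply Jensen: I(r) = log|p(0)| + Σ_k log(r/|z_k|), summed over zeros inside |z| < r.
  log(r/|z_k|) for z_k = -1: log(4/1) = 1.3863
  log(r/|z_k|) for z_k = 3: log(4/3) = 0.2877
Sum over inside zeros: 1.6740.
I(r) = log|p(0)| + (inside sum) = 1.0986 + 1.6740 = 2.7726.
Closed form (all zeros inside, monic): I(r) = n·log(r) = 2·log(4) = 2.7726. ✓

I(r) ≈ 2.7726.


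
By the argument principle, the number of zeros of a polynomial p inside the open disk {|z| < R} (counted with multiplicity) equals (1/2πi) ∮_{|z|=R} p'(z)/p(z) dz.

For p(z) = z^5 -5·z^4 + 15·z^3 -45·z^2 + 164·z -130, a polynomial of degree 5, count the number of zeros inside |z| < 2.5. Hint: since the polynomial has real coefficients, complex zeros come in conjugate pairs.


The zeros of p are: 1, (-1 + 3i), (-1 - 3i), (3 + 2i), (3 - 2i).
Their magnitudes are: 1, 3.162, 3.162, 3.606, 3.606.
Zeros with |z| < R = 2.5: 1.
Count = 1.
By the argument principle, (1/2πi) ∮_{|z|=R} p'(z)/p(z) dz equals exactly this count.

Number of zeros inside |z| < 2.5: 1.


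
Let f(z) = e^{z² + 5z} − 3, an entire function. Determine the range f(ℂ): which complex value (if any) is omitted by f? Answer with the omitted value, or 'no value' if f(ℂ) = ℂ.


Little Picard bounds the complement of f(ℂ) to at most one point.
The exponent g(z) = z² + 5z is a nonconstant polynomial, hence surjective onto ℂ. So e^{g(z)} takes every value in {e^w : w ∈ ℂ} = ℂ ∖ {0}. Adding -3 shifts the range to ℂ ∖ {-3}. f omits exactly -3.

Omitted value: -3.


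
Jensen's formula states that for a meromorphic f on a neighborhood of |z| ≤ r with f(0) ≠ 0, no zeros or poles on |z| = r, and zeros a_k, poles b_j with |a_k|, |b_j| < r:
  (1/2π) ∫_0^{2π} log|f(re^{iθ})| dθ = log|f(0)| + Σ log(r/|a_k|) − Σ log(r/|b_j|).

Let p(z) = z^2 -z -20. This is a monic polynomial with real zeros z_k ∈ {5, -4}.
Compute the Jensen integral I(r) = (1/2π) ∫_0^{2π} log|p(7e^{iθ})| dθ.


Zeros: -4, 5; r = 7.
Inside |z| < r: -4, 5. Outside (|z| ≥ r): ∅.
p(0) = -20, so log|p(0)| = log(20) = 2.9957.
Apply Jensen: I(r) = log|p(0)| + Σ_k log(r/|z_k|), summed over zeros inside |z| < r.
  log(r/|z_k|) for z_k = 5: log(7/5) = 0.3365
  log(r/|z_k|) for z_k = -4: log(7/4) = 0.5596
Sum over inside zeros: 0.8961.
I(r) = log|p(0)| + (inside sum) = 2.9957 + 0.8961 = 3.8918.
Closed form (all zeros inside, monic): I(r) = n·log(r) = 2·log(7) = 3.8918. ✓

I(r) ≈ 3.8918.


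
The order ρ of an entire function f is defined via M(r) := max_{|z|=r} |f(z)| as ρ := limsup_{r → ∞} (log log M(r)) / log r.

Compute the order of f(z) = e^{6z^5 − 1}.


|e^{6z^5 − 1}| = e^{Re(6·z^5) + -1} ≤ e^{6|z|^5 + -1} = e^{6r^5 + -1} on |z| = r, so ρ ≤ 5. Choosing z on |z|=r so that 6·z^5 is real positive (always possible by picking arg z appropriately) gives |f(z)| = e^{6r^5 + -1}, matching the bound. The additive constant -1 does not affect log log M(r) ~ 5·log r. Hence ρ = 5.
Therefore ρ = 5.

Order ρ = 5.


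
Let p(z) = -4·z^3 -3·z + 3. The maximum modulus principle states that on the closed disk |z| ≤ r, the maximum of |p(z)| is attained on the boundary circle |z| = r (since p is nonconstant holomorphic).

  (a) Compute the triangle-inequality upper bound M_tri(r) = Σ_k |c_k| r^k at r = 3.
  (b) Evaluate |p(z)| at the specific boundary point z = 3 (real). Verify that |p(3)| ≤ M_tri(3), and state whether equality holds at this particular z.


Coefficients: c_0 = 3, c_1 = -3, c_2 = 0, c_3 = -4. Radius r = 3.
Part (a). Triangle bound: M_tri(r) = Σ_k |c_k| r^k
  = |3|·3^0 + |-3|·3^1 + |0|·3^2 + |-4|·3^3
  = 3 + 9 + 0 + 108 = 120.
This bounds M(r) := max_{|z|=r} |p(z)| from above; equality holds iff all terms c_k z^k can be made to align in phase at a single z on |z|=r.
Part (b). At z = 3 (real, on the circle |z| = r):
  p(3) = (3)·3^0 + (-3)·3^1 + (0)·3^2 + (-4)·3^3 = -114.
  |p(3)| = 114.
Check: |p(3)| = 114 ≤ 120 = M_tri(3). ✓ Equality does not hold at z = 3 (the coefficients have mixed signs, so the terms do not all align in phase there).

M_tri(3) = 120; |p(3)| = 114; equality at z=3: no.


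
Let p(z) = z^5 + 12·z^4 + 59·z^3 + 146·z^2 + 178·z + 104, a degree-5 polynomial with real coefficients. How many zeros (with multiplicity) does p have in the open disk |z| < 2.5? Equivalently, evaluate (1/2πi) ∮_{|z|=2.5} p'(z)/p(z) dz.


The zeros of p are: -4, (-3 + 2i), (-3 - 2i), (-1 + 1i), (-1 - 1i).
Their magnitudes are: 4, 3.606, 3.606, 1.414, 1.414.
Zeros with |z| < R = 2.5: (-1 + 1i), (-1 - 1i).
Count = 2.
By the argument principle, (1/2πi) ∮_{|z|=R} p'(z)/p(z) dz equals exactly this count.

Number of zeros inside |z| < 2.5: 2.


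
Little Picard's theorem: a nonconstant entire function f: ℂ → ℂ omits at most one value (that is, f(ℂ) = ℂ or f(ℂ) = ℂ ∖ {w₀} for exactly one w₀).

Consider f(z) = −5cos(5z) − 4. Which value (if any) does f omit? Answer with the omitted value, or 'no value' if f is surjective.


Little Picard bounds the complement of f(ℂ) to at most one point.
cos is entire and surjective onto ℂ: for every w ∈ ℂ, cos(ζ) = w has a solution ζ ∈ ℂ (e.g., via the complex inverse arccos). With ζ = 5z this gives z = ζ/(5). Then -5·cos(5z) takes every value in -5·ℂ = ℂ, and adding -4 is a bijection of ℂ. So f is surjective and omits no value. (Note: only on the real line is cos bounded by [−1, 1].)

Omitted value: no value.


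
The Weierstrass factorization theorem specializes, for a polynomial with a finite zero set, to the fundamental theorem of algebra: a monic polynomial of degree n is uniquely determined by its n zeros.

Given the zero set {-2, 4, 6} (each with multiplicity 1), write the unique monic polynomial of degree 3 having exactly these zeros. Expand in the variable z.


The polynomial is p(z) = ∏_{α ∈ S} (z − α), where S = {-2, 4, 6}.
Expanding the product yields: p(z) = z^3 -8·z^2 + 4·z + 48.
The resulting polynomial has degree 3 and real coefficients as required.

p(z) = z^3 -8·z^2 + 4·z + 48.


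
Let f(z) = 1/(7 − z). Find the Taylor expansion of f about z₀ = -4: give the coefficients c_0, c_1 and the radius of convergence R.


Let w = z − z₀, so z = z₀ + w.
Then 7 − z = 7 − (z₀ + w) = (7 − z₀) − w = 11 − w.
f(z) = 1/(11 − w) = (1/(11)) · 1/(1 − w/(11)) = Σ_{n≥0} w^n / (11)^(n+1).
So c_n = 1/(11)^(n+1):
  c_0 = 1/(11)^1 = 1/11.
  c_1 = 1/(11)^2 = 1/121.
The series is valid for |w/d| < 1, i.e. |z − z₀| < |d|.
Radius of convergence: R = |7 − z₀| = |11| = 11 (distance from z₀ to the singularity z = 7).

c_0 = 1/11, c_1 = 1/121; R = 11.


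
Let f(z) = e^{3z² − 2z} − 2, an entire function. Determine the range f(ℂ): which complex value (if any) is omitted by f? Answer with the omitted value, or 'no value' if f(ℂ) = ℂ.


Little Picard bounds the complement of f(ℂ) to at most one point.
The exponent g(z) = 3z² − 2z is a nonconstant polynomial, hence surjective onto ℂ. So e^{g(z)} takes every value in {e^w : w ∈ ℂ} = ℂ ∖ {0}. Adding -2 shifts the range to ℂ ∖ {-2}. f omits exactly -2.

Omitted value: -2.


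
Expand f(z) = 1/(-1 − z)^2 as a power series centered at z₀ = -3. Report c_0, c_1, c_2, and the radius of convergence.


Let w = z − z₀, so z = z₀ + w.
Then -1 − z = -1 − (z₀ + w) = (-1 − z₀) − w = 2 − w.
f(z) = 1/(2 − w)^2 = (1/(2)^2) · (1 − w/(2))^{−2}.
By the binomial series (1−u)^{−2} = Σ_{n≥0} C(n+1, 1) u^n for |u|<1, with u = w/(2):
  c_n = C(n+1, 1) / (2)^(n+2).
  c_0 = 1/(2)^2 = 1/4.
  c_1 = 2/(2)^3 = 1/4.
  c_2 = 3/(2)^4 = 3/16.
The series is valid for |w/d| < 1, i.e. |z − z₀| < |d|.
Radius of convergence: R = |-1 − z₀| = |2| = 2 (distance from z₀ to the singularity z = -1).

c_0 = 1/4, c_1 = 1/4, c_2 = 3/16; R = 2.
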